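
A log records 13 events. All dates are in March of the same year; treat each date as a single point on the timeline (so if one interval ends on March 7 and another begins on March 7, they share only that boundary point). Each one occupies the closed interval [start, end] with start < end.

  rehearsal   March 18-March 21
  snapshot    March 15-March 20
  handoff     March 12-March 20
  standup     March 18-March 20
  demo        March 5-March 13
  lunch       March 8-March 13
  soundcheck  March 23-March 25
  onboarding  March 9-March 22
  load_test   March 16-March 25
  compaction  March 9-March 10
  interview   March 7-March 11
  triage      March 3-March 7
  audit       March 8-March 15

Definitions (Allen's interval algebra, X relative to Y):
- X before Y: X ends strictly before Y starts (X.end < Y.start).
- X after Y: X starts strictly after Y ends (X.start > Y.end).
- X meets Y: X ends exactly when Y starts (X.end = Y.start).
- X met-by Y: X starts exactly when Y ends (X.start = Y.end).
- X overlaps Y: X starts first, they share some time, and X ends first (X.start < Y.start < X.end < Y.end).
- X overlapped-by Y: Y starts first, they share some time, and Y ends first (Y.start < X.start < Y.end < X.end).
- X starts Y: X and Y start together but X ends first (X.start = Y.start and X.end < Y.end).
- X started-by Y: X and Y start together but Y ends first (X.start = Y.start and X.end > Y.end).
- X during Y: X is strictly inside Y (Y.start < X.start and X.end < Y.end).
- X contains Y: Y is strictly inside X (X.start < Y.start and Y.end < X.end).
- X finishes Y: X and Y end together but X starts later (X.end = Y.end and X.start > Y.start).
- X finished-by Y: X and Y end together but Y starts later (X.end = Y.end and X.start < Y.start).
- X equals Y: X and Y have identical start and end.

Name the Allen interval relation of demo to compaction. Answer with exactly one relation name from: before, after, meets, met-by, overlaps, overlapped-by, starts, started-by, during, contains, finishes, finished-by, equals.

demo = [March 5, March 13]; compaction = [March 9, March 10].
Compare endpoints: demo.start < compaction.start, demo.start < compaction.end, demo.end > compaction.start, demo.end > compaction.end.
That pattern is 'contains'.

contains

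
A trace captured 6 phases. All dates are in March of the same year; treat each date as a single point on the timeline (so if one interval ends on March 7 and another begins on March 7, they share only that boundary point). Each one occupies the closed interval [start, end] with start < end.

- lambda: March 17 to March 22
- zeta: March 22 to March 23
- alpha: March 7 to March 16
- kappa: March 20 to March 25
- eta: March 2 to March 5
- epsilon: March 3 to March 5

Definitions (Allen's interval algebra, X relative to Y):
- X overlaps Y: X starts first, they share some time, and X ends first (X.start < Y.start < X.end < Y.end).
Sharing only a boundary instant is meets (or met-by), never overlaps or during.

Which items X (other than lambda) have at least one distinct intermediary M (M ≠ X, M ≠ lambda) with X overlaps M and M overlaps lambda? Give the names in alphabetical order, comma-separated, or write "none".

none

Target lambda = [March 17, March 22].
Intermediaries M with M overlaps lambda: none.
Union: none.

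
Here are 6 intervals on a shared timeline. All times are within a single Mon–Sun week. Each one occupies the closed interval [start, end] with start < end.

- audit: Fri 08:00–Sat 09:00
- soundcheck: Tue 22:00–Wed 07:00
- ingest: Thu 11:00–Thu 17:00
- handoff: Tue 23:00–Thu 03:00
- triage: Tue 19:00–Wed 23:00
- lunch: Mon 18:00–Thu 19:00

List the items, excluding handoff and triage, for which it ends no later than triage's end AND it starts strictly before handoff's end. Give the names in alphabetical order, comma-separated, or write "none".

soundcheck

Conditions: its end is no later than triage's end (X.end <= Wed 23:00) AND its start is strictly before handoff's end (X.start < Thu 03:00).
audit: end Sat 09:00 <= Wed 23:00? ✗; start Fri 08:00 < Thu 03:00? ✗ → no.
ingest: end Thu 17:00 <= Wed 23:00? ✗; start Thu 11:00 < Thu 03:00? ✗ → no.
lunch: end Thu 19:00 <= Wed 23:00? ✗; start Mon 18:00 < Thu 03:00? ✓ → no.
soundcheck: end Wed 07:00 <= Wed 23:00? ✓; start Tue 22:00 < Thu 03:00? ✓ → yes.
Result: soundcheck.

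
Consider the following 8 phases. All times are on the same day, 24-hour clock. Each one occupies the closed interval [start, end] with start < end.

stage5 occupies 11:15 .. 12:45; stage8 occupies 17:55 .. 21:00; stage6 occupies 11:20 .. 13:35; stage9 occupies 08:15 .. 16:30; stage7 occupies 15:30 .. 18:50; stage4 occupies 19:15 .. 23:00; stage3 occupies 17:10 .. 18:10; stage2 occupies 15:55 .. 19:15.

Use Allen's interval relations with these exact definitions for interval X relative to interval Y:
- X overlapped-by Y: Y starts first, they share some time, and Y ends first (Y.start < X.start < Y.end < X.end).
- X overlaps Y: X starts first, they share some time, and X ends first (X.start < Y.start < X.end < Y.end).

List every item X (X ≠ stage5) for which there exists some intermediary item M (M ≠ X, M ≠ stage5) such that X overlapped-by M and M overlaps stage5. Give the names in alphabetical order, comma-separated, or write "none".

none

Target stage5 = [11:15, 12:45].
Intermediaries M with M overlaps stage5: none.
Union: none.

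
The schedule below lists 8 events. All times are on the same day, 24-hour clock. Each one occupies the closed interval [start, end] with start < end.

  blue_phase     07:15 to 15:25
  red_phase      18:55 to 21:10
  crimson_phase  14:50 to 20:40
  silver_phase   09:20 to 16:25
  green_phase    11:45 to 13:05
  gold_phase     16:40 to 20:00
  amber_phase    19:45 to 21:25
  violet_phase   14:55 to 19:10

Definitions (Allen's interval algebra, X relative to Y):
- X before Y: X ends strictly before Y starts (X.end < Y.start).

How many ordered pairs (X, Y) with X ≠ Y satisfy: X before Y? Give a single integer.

12

Checking all 56 ordered pairs for relation 'before'; matching pairs in alphabetical order:
(blue_phase, amber_phase): blue_phase before amber_phase ✓
(blue_phase, gold_phase): blue_phase before gold_phase ✓
(blue_phase, red_phase): blue_phase before red_phase ✓
(green_phase, amber_phase): green_phase before amber_phase ✓
(green_phase, crimson_phase): green_phase before crimson_phase ✓
(green_phase, gold_phase): green_phase before gold_phase ✓
(green_phase, red_phase): green_phase before red_phase ✓
(green_phase, violet_phase): green_phase before violet_phase ✓
(silver_phase, amber_phase): silver_phase before amber_phase ✓
(silver_phase, gold_phase): silver_phase before gold_phase ✓
(silver_phase, red_phase): silver_phase before red_phase ✓
(violet_phase, amber_phase): violet_phase before amber_phase ✓
Count: 12.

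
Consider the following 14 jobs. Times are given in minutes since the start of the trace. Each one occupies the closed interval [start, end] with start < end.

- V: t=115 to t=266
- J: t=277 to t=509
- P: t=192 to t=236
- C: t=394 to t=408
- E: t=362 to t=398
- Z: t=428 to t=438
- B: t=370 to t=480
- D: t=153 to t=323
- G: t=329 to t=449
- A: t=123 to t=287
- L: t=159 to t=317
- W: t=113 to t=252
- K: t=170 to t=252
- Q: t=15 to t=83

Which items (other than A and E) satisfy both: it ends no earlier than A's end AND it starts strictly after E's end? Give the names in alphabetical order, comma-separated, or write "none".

Z

Conditions: its end is no earlier than A's end (X.end >= t=287) AND its start is strictly after E's end (X.start > t=398).
B: end t=480 >= t=287? ✓; start t=370 > t=398? ✗ → no.
C: end t=408 >= t=287? ✓; start t=394 > t=398? ✗ → no.
D: end t=323 >= t=287? ✓; start t=153 > t=398? ✗ → no.
G: end t=449 >= t=287? ✓; start t=329 > t=398? ✗ → no.
J: end t=509 >= t=287? ✓; start t=277 > t=398? ✗ → no.
K: end t=252 >= t=287? ✗; start t=170 > t=398? ✗ → no.
L: end t=317 >= t=287? ✓; start t=159 > t=398? ✗ → no.
P: end t=236 >= t=287? ✗; start t=192 > t=398? ✗ → no.
Q: end t=83 >= t=287? ✗; start t=15 > t=398? ✗ → no.
V: end t=266 >= t=287? ✗; start t=115 > t=398? ✗ → no.
W: end t=252 >= t=287? ✗; start t=113 > t=398? ✗ → no.
Z: end t=438 >= t=287? ✓; start t=428 > t=398? ✓ → yes.
Result: Z.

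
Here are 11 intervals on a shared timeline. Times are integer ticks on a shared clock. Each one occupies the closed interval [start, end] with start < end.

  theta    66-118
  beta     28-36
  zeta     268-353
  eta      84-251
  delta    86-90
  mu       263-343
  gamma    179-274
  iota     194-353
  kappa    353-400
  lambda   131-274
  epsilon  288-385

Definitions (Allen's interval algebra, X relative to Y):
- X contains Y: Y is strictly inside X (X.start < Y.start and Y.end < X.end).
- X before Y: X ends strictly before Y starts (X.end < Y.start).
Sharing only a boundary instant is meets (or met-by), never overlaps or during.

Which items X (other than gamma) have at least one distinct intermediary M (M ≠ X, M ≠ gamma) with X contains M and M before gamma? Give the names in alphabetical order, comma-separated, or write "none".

eta, theta

Target gamma = [179, 274].
Intermediaries M with M before gamma: beta, delta, theta.
Via beta — items with X contains beta: none.
Via delta — items with X contains delta: eta, theta.
Via theta — items with X contains theta: none.
Union: eta, theta.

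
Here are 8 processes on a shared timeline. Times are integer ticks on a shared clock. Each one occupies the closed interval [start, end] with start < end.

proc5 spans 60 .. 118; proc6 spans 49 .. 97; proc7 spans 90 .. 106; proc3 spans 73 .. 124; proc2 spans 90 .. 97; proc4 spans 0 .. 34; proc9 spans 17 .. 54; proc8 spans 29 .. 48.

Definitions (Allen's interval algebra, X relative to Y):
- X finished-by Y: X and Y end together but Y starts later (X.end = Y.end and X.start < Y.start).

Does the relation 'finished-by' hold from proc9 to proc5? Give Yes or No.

No

proc9 = [17, 54], proc5 = [60, 118].
Actual relation of proc9 to proc5: before.
Asked whether 'finished-by' holds → No.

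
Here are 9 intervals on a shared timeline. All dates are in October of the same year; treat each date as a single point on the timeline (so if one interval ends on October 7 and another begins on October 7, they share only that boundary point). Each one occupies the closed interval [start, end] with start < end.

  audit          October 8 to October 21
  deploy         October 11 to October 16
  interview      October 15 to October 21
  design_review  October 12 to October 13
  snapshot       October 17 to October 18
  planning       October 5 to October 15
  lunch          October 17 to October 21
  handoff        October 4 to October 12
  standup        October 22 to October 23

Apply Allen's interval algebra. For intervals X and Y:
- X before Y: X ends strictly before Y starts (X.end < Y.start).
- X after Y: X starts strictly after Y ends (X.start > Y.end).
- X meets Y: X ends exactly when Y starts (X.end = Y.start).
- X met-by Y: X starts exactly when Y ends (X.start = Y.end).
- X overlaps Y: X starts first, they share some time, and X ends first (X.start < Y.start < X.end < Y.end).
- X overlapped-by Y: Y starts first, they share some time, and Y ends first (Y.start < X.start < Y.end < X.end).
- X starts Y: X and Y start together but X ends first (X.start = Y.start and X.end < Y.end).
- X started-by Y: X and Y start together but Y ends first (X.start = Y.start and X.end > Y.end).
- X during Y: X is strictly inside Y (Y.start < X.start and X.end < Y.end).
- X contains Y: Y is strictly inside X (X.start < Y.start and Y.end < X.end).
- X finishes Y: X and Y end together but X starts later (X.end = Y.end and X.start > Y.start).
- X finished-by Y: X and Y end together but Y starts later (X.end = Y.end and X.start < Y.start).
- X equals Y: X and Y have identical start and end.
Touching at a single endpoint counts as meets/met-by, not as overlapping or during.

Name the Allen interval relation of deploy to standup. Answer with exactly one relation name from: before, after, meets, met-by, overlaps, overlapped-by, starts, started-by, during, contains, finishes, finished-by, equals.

before

deploy = [October 11, October 16]; standup = [October 22, October 23].
Compare endpoints: deploy.start < standup.start, deploy.start < standup.end, deploy.end < standup.start, deploy.end < standup.end.
That pattern is 'before'.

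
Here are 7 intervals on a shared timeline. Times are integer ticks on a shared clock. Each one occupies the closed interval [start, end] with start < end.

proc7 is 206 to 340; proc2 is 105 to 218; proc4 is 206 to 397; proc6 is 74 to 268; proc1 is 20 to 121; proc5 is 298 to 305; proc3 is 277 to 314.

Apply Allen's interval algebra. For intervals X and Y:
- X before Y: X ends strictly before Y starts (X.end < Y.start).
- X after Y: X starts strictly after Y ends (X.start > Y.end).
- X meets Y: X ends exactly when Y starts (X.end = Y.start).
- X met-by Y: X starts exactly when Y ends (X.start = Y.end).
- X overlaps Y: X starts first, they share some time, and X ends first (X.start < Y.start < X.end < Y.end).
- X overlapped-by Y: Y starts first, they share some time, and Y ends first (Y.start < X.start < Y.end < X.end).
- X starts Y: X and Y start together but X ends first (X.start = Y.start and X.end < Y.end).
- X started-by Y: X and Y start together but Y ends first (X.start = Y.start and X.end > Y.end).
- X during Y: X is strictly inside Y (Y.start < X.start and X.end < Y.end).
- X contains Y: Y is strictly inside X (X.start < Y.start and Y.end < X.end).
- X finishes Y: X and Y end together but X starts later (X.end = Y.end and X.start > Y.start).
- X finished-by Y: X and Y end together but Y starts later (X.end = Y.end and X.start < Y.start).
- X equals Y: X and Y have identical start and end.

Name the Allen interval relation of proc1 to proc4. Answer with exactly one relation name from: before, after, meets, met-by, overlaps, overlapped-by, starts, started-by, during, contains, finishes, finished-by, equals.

before

proc1 = [20, 121]; proc4 = [206, 397].
Compare endpoints: proc1.start < proc4.start, proc1.start < proc4.end, proc1.end < proc4.start, proc1.end < proc4.end.
That pattern is 'before'.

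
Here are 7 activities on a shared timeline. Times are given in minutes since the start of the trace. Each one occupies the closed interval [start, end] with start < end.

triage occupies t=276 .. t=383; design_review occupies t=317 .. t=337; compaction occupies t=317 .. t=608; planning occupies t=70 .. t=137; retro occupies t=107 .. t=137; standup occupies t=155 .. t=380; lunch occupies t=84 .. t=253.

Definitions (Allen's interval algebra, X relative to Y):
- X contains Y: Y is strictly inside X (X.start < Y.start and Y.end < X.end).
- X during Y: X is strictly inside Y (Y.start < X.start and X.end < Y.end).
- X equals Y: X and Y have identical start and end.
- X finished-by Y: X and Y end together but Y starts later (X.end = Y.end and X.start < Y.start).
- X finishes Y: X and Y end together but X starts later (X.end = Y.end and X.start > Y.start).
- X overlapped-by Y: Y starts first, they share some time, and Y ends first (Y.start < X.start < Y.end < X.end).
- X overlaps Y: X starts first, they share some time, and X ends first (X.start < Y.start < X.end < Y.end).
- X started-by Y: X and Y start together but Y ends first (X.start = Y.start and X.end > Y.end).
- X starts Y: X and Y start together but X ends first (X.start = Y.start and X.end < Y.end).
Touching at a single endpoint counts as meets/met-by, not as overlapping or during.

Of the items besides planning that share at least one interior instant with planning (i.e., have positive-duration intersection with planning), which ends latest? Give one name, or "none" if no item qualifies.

Target planning = [t=70, t=137].
compaction [t=317, t=608] → after → excluded.
design_review [t=317, t=337] → after → excluded.
lunch [t=84, t=253] → overlapped-by → candidate.
retro [t=107, t=137] → finishes → candidate.
standup [t=155, t=380] → after → excluded.
triage [t=276, t=383] → after → excluded.
Among candidates, latest end is t=253 → lunch.

lunch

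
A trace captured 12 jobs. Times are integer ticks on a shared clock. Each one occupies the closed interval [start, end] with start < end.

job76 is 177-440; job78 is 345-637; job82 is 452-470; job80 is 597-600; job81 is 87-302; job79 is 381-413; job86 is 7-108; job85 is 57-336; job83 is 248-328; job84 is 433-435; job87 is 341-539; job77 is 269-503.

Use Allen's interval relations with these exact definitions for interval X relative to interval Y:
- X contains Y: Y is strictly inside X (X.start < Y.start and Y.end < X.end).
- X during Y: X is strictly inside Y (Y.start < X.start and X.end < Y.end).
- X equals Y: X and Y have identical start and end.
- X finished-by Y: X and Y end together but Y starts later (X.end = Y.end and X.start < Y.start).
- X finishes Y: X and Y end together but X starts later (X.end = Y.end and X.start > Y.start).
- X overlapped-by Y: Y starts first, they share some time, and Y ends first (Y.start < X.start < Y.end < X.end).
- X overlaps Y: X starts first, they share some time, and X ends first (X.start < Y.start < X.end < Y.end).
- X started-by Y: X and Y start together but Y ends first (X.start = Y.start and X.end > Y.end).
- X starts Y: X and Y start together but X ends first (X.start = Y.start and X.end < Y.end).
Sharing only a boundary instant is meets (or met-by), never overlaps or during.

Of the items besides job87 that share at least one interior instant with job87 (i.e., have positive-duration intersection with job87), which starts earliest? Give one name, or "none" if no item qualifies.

job76

Target job87 = [341, 539].
job76 [177, 440] → overlaps → candidate.
job77 [269, 503] → overlaps → candidate.
job78 [345, 637] → overlapped-by → candidate.
job79 [381, 413] → during → candidate.
job80 [597, 600] → after → excluded.
job81 [87, 302] → before → excluded.
job82 [452, 470] → during → candidate.
job83 [248, 328] → before → excluded.
job84 [433, 435] → during → candidate.
job85 [57, 336] → before → excluded.
job86 [7, 108] → before → excluded.
Among candidates, earliest start is 177 → job76.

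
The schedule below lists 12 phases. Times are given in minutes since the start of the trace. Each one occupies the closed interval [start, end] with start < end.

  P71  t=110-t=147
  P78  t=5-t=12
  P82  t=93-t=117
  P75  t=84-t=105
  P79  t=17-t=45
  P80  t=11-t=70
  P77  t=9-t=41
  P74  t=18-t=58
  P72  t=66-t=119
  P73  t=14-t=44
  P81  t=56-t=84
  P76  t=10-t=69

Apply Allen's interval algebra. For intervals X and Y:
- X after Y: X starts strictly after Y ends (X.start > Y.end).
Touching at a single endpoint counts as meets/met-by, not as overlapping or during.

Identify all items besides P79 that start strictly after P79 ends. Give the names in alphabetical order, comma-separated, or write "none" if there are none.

Target P79 = [t=17, t=45].
P71 [t=110, t=147] → after → yes.
P72 [t=66, t=119] → after → yes.
P73 [t=14, t=44] → overlaps → no.
P74 [t=18, t=58] → overlapped-by → no.
P75 [t=84, t=105] → after → yes.
P76 [t=10, t=69] → contains → no.
P77 [t=9, t=41] → overlaps → no.
P78 [t=5, t=12] → before → no.
P80 [t=11, t=70] → contains → no.
P81 [t=56, t=84] → after → yes.
P82 [t=93, t=117] → after → yes.
Result: P71, P72, P75, P81, P82.

P71, P72, P75, P81, P82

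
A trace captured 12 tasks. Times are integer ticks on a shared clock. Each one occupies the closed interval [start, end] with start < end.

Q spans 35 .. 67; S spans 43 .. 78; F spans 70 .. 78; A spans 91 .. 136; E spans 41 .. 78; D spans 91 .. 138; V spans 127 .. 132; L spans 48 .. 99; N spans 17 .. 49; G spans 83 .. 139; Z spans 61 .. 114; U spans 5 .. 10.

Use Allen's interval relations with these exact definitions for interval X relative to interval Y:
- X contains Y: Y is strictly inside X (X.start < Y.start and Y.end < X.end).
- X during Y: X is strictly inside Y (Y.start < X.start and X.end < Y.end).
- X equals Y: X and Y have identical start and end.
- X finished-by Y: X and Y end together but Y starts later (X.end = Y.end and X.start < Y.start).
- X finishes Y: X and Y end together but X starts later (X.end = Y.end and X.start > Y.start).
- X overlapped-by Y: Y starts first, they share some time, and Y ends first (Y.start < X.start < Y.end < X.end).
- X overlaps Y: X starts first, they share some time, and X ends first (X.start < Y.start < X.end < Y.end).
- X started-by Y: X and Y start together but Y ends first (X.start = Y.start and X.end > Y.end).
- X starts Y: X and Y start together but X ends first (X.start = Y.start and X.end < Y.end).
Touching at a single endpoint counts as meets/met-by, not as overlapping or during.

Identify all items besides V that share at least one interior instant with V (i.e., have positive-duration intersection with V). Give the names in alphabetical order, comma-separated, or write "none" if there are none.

Target V = [127, 132].
A [91, 136] → contains → yes.
D [91, 138] → contains → yes.
E [41, 78] → before → no.
F [70, 78] → before → no.
G [83, 139] → contains → yes.
L [48, 99] → before → no.
N [17, 49] → before → no.
Q [35, 67] → before → no.
S [43, 78] → before → no.
U [5, 10] → before → no.
Z [61, 114] → before → no.
Result: A, D, G.

A, D, G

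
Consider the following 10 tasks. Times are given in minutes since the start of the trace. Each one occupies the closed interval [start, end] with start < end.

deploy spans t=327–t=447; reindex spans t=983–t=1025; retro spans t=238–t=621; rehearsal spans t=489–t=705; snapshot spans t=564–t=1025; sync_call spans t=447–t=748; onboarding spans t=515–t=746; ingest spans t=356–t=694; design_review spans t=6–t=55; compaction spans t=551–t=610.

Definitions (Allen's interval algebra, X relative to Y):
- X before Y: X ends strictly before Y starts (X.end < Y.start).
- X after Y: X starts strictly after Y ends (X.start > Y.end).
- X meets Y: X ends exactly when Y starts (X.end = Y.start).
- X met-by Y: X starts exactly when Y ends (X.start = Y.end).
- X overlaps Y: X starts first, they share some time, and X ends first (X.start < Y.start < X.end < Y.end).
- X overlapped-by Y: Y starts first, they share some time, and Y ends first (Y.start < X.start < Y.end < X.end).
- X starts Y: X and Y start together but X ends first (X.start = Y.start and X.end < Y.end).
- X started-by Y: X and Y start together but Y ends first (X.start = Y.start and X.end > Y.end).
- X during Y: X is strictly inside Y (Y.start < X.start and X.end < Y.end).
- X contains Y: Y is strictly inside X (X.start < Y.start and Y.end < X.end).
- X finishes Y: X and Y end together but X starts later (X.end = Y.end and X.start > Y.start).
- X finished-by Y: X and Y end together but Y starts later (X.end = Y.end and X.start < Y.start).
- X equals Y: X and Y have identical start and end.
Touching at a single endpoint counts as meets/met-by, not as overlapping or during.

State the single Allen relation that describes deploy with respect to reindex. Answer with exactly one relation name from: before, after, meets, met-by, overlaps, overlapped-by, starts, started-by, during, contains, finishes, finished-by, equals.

deploy = [t=327, t=447]; reindex = [t=983, t=1025].
Compare endpoints: deploy.start < reindex.start, deploy.start < reindex.end, deploy.end < reindex.start, deploy.end < reindex.end.
That pattern is 'before'.

before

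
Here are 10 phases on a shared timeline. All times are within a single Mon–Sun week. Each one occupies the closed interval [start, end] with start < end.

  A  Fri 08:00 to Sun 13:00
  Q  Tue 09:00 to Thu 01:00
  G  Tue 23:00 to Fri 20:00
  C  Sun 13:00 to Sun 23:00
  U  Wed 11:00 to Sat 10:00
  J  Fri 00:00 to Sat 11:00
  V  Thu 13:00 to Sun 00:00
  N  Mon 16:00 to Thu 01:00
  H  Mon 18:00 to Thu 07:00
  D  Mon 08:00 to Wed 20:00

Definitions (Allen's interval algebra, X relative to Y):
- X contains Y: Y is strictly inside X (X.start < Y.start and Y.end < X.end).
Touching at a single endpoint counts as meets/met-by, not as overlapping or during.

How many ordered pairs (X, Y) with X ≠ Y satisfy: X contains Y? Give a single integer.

Checking all 90 ordered pairs for relation 'contains'; matching pairs in alphabetical order:
(H, Q): H contains Q ✓
(V, J): V contains J ✓
Count: 2.

2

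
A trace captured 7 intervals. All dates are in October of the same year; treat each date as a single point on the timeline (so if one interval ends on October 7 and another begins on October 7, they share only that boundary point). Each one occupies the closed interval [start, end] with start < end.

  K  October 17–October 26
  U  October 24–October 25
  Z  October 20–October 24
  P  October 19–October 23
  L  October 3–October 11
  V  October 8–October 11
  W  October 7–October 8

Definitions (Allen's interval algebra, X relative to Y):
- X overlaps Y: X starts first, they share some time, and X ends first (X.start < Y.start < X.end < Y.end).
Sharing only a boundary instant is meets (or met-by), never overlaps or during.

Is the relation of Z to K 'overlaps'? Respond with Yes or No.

No

Z = [October 20, October 24], K = [October 17, October 26].
Actual relation of Z to K: during.
Asked whether 'overlaps' holds → No.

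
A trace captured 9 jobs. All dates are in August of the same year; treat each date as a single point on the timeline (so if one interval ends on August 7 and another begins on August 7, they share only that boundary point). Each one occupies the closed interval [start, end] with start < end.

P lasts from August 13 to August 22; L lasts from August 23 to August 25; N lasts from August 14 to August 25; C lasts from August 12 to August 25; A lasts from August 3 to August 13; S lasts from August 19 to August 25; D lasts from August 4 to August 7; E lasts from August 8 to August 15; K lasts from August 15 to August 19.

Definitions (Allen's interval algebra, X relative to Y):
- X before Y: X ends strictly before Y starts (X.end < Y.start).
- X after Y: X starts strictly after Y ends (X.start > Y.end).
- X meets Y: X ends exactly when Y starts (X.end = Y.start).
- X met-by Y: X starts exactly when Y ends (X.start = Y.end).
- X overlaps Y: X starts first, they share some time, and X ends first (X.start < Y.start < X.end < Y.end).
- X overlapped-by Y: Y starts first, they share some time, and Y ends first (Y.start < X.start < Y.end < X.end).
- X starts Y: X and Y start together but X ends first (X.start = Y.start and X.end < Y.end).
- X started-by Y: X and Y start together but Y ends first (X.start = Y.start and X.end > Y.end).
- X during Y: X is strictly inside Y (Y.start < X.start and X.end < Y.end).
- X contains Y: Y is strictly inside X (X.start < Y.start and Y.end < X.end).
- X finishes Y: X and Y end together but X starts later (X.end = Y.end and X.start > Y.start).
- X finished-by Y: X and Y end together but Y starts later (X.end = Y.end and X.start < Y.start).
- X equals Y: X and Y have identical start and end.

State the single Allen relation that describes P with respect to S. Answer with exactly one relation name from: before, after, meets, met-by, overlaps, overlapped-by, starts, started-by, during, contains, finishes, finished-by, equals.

P = [August 13, August 22]; S = [August 19, August 25].
Compare endpoints: P.start < S.start, P.start < S.end, P.end > S.start, P.end < S.end.
That pattern is 'overlaps'.

overlaps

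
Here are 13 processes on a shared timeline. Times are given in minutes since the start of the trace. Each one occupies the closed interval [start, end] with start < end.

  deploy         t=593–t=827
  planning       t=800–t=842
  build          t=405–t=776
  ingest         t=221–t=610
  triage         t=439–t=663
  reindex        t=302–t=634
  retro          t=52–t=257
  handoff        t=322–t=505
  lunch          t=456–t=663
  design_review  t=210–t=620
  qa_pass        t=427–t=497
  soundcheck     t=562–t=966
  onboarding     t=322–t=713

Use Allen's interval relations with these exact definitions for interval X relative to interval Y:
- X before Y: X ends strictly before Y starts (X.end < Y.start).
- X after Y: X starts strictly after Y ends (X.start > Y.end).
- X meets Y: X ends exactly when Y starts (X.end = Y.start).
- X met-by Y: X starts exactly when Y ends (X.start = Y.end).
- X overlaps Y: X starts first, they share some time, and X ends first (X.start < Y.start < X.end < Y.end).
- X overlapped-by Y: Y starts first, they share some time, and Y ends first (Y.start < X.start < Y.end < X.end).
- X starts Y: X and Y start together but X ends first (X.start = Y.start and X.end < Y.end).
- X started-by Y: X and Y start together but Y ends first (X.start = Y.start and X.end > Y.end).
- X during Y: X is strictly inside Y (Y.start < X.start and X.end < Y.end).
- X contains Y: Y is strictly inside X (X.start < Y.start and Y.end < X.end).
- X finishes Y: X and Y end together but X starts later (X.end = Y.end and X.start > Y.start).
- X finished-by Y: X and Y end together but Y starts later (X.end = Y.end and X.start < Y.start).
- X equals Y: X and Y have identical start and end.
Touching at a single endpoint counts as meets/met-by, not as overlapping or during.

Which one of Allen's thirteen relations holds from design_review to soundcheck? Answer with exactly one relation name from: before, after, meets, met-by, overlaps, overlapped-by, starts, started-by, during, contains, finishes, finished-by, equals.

design_review = [t=210, t=620]; soundcheck = [t=562, t=966].
Compare endpoints: design_review.start < soundcheck.start, design_review.start < soundcheck.end, design_review.end > soundcheck.start, design_review.end < soundcheck.end.
That pattern is 'overlaps'.

overlaps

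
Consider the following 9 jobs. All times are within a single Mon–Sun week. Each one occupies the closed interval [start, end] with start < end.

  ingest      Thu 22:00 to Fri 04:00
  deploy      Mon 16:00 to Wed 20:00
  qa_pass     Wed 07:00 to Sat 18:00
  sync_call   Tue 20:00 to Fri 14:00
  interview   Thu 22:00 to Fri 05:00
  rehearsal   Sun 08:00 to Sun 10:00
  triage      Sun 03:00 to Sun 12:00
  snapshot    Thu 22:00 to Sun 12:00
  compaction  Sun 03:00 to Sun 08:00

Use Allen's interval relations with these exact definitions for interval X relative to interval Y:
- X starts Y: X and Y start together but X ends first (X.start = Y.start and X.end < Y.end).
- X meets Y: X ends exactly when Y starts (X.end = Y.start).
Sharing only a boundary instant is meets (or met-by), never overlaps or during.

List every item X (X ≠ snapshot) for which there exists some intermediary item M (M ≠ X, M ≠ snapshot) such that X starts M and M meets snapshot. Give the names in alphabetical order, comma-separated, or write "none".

Target snapshot = [Thu 22:00, Sun 12:00].
Intermediaries M with M meets snapshot: none.
Union: none.

none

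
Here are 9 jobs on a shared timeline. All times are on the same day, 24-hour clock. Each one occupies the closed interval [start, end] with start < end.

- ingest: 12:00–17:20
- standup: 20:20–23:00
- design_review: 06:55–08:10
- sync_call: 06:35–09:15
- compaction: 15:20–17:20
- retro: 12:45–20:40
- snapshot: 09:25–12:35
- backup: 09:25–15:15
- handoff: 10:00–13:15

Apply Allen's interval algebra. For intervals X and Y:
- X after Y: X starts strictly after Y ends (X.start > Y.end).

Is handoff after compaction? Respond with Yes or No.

No

handoff = [10:00, 13:15], compaction = [15:20, 17:20].
Actual relation of handoff to compaction: before.
Asked whether 'after' holds → No.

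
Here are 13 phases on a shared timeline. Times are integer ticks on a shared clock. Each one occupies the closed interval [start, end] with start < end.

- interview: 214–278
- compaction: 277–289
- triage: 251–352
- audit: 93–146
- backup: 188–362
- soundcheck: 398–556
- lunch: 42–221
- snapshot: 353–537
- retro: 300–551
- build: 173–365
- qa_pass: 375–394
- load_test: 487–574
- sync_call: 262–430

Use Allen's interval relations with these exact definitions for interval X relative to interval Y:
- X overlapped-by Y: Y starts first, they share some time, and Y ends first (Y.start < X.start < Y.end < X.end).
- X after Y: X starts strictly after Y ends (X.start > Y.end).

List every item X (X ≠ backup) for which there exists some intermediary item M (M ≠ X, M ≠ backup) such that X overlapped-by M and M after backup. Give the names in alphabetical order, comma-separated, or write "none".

Target backup = [188, 362].
Intermediaries M with M after backup: load_test, qa_pass, soundcheck.
Via load_test — items with X overlapped-by load_test: none.
Via qa_pass — items with X overlapped-by qa_pass: none.
Via soundcheck — items with X overlapped-by soundcheck: load_test.
Union: load_test.

load_test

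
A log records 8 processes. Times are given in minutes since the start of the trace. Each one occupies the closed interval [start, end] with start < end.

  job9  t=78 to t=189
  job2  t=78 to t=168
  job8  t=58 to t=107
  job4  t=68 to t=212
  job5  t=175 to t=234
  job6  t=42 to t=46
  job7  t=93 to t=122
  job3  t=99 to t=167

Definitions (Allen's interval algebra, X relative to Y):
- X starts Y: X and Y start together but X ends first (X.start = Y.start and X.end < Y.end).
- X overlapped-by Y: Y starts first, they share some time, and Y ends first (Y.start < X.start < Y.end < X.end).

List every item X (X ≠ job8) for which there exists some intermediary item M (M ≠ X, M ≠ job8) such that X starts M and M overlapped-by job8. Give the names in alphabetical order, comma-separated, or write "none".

Target job8 = [t=58, t=107].
Intermediaries M with M overlapped-by job8: job2, job3, job4, job7, job9.
Via job2 — items with X starts job2: none.
Via job3 — items with X starts job3: none.
Via job4 — items with X starts job4: none.
Via job7 — items with X starts job7: none.
Via job9 — items with X starts job9: job2.
Union: job2.

job2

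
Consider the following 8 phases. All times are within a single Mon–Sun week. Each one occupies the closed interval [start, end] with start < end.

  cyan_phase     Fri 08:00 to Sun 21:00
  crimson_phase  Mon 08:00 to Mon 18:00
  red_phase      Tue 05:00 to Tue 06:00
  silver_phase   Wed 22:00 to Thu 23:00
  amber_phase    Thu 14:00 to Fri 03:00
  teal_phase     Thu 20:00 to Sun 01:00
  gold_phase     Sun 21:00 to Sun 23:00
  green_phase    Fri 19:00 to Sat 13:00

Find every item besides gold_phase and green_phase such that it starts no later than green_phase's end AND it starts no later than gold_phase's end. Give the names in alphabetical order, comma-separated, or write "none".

amber_phase, crimson_phase, cyan_phase, red_phase, silver_phase, teal_phase

Conditions: its start is no later than green_phase's end (X.start <= Sat 13:00) AND its start is no later than gold_phase's end (X.start <= Sun 23:00).
amber_phase: start Thu 14:00 <= Sat 13:00? ✓; start Thu 14:00 <= Sun 23:00? ✓ → yes.
crimson_phase: start Mon 08:00 <= Sat 13:00? ✓; start Mon 08:00 <= Sun 23:00? ✓ → yes.
cyan_phase: start Fri 08:00 <= Sat 13:00? ✓; start Fri 08:00 <= Sun 23:00? ✓ → yes.
red_phase: start Tue 05:00 <= Sat 13:00? ✓; start Tue 05:00 <= Sun 23:00? ✓ → yes.
silver_phase: start Wed 22:00 <= Sat 13:00? ✓; start Wed 22:00 <= Sun 23:00? ✓ → yes.
teal_phase: start Thu 20:00 <= Sat 13:00? ✓; start Thu 20:00 <= Sun 23:00? ✓ → yes.
Result: amber_phase, crimson_phase, cyan_phase, red_phase, silver_phase, teal_phase.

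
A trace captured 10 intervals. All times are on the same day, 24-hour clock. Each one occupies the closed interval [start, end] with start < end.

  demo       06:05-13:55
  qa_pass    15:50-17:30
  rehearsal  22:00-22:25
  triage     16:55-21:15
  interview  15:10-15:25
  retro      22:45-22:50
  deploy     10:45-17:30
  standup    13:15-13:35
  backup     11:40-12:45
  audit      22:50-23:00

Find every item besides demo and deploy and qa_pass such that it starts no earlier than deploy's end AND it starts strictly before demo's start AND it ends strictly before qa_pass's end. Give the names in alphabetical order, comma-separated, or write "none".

none

Conditions: its start is no earlier than deploy's end (X.start >= 17:30) AND its start is strictly before demo's start (X.start < 06:05) AND its end is strictly before qa_pass's end (X.end < 17:30).
audit: start 22:50 >= 17:30? ✓; start 22:50 < 06:05? ✗; end 23:00 < 17:30? ✗ → no.
backup: start 11:40 >= 17:30? ✗; start 11:40 < 06:05? ✗; end 12:45 < 17:30? ✓ → no.
interview: start 15:10 >= 17:30? ✗; start 15:10 < 06:05? ✗; end 15:25 < 17:30? ✓ → no.
rehearsal: start 22:00 >= 17:30? ✓; start 22:00 < 06:05? ✗; end 22:25 < 17:30? ✗ → no.
retro: start 22:45 >= 17:30? ✓; start 22:45 < 06:05? ✗; end 22:50 < 17:30? ✗ → no.
standup: start 13:15 >= 17:30? ✗; start 13:15 < 06:05? ✗; end 13:35 < 17:30? ✓ → no.
triage: start 16:55 >= 17:30? ✗; start 16:55 < 06:05? ✗; end 21:15 < 17:30? ✗ → no.
Result: none.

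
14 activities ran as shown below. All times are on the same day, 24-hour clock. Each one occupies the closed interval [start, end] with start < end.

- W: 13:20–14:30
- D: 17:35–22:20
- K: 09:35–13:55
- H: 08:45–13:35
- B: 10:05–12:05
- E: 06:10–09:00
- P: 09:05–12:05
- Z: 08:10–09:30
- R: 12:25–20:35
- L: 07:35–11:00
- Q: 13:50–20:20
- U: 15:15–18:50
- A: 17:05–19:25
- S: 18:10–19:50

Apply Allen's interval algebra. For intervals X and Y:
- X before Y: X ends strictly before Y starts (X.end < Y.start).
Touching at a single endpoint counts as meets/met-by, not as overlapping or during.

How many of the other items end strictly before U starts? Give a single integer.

8

Target U = [15:15, 18:50].
A [17:05, 19:25] → overlapped-by → no.
B [10:05, 12:05] → before → counts.
D [17:35, 22:20] → overlapped-by → no.
E [06:10, 09:00] → before → counts.
H [08:45, 13:35] → before → counts.
K [09:35, 13:55] → before → counts.
L [07:35, 11:00] → before → counts.
P [09:05, 12:05] → before → counts.
Q [13:50, 20:20] → contains → no.
R [12:25, 20:35] → contains → no.
S [18:10, 19:50] → overlapped-by → no.
W [13:20, 14:30] → before → counts.
Z [08:10, 09:30] → before → counts.
Total: 8.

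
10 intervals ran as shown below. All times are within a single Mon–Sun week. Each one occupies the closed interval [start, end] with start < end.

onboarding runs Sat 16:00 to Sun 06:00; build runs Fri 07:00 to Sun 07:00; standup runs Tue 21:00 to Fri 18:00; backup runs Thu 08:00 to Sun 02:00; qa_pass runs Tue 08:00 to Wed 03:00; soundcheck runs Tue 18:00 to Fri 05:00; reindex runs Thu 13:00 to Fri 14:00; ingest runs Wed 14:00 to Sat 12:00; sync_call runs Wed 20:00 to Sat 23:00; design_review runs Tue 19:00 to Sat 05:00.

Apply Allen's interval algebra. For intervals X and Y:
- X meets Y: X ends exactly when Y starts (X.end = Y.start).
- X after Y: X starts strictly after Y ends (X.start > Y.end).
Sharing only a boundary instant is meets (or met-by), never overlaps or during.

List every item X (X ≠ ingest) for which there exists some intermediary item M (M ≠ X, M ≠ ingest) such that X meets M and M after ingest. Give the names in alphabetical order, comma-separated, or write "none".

Target ingest = [Wed 14:00, Sat 12:00].
Intermediaries M with M after ingest: onboarding.
Via onboarding — items with X meets onboarding: none.
Union: none.

none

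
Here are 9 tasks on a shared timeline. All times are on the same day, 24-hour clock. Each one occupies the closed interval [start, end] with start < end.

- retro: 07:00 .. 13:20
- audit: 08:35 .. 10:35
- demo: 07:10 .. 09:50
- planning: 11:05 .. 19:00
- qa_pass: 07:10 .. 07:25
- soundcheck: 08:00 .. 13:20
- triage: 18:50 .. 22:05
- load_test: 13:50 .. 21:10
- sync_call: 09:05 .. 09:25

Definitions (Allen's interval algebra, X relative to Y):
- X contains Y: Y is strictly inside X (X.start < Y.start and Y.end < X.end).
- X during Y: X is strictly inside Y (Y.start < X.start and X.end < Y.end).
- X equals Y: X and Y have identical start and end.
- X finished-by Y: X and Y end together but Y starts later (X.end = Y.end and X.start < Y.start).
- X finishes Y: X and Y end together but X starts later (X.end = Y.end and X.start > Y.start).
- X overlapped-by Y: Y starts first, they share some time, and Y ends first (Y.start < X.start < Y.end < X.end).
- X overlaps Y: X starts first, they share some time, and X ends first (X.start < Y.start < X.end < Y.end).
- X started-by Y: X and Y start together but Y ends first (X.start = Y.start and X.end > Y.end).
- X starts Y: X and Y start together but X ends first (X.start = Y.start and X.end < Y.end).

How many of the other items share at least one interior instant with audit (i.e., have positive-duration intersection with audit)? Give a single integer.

Target audit = [08:35, 10:35].
demo [07:10, 09:50] → overlaps → counts.
load_test [13:50, 21:10] → after → no.
planning [11:05, 19:00] → after → no.
qa_pass [07:10, 07:25] → before → no.
retro [07:00, 13:20] → contains → counts.
soundcheck [08:00, 13:20] → contains → counts.
sync_call [09:05, 09:25] → during → counts.
triage [18:50, 22:05] → after → no.
Total: 4.

4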